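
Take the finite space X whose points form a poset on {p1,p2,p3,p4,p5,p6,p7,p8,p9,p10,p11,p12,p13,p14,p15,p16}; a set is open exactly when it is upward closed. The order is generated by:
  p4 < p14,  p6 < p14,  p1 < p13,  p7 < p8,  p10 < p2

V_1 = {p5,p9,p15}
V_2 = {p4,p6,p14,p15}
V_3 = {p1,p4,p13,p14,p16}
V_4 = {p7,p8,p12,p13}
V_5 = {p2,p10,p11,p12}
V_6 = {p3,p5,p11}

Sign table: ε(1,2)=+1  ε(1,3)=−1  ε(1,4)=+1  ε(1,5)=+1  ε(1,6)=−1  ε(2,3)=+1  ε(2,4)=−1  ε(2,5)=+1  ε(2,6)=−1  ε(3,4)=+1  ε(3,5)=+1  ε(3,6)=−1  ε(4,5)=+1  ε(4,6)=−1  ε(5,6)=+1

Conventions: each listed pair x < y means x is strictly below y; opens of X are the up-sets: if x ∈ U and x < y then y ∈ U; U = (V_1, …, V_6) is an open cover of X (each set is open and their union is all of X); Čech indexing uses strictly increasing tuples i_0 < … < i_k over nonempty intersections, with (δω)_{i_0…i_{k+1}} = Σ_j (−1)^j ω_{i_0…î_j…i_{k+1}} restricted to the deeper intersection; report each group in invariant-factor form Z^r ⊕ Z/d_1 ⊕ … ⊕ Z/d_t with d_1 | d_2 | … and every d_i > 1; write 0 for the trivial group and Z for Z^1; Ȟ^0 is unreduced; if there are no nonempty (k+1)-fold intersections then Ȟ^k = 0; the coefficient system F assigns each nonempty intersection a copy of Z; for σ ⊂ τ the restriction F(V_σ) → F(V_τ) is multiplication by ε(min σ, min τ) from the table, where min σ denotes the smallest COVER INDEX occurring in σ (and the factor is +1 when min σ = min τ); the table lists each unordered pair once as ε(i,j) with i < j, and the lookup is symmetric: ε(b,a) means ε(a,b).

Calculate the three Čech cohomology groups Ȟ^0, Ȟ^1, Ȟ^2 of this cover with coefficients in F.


Ȟ^0 ≅ 0; Ȟ^1 ≅ Z/2; Ȟ^2 ≅ 0

intersection data:
  V12={p15} V16={p5} V23={p4,p14} V34={p13} V45={p12} V56={p11}
C dims 6,6; δ0: rk 6, SNF 1^5·2
Ȟ^0 = (6 − 6) − 0 = 0, so Ȟ^0 ≅ 0
Ȟ^1 = (6 − 0) − 6 = 0 plus torsion [2], so Ȟ^1 ≅ Z/2
Ȟ^2 = (0 − 0) − 0 = 0, so Ȟ^2 ≅ 0


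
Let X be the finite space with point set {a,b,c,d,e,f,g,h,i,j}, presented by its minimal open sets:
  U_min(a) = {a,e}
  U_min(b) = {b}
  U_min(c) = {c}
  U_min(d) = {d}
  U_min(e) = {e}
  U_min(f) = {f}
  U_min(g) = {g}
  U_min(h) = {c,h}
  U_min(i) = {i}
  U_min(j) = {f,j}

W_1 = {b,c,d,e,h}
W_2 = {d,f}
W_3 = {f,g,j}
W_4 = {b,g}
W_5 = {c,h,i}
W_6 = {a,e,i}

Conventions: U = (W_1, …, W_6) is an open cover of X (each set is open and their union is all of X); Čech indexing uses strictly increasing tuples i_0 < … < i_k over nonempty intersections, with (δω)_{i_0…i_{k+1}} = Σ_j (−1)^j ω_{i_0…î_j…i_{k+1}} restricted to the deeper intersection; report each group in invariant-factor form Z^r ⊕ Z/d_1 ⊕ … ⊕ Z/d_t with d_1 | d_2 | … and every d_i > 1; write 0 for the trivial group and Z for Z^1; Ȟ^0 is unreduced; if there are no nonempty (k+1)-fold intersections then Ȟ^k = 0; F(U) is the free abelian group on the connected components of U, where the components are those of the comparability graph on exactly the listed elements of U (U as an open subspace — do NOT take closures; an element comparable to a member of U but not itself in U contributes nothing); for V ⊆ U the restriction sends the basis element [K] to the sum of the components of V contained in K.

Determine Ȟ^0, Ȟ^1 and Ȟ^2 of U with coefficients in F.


Ȟ^0 = Z^7, Ȟ^1 = 0, Ȟ^2 = 0

cover nerve:
  W12={d} W14={b} W15={c,h} W16={e} W23={f} W34={g} W56={i}
components per intersection:
  W1: {b} {c,h} {d} {e}
  W2: {d} {f}
  W3: {f,j} {g}
  W4: {b} {g}
  W5: {c,h} {i}
  W6: {a,e} {i}
  W12: {d}
  W14: {b}
  W15: {c,h}
  W16: {e}
  W23: {f}
  W34: {g}
  W56: {i}
C dims 14,7; δ0: rk 7, SNF 1^7
Ȟ^0: (14−7)−0=7 ⇒ Z^7
Ȟ^1: (7−0)−7=0 ⇒ 0
Ȟ^2: (0−0)−0=0 ⇒ 0


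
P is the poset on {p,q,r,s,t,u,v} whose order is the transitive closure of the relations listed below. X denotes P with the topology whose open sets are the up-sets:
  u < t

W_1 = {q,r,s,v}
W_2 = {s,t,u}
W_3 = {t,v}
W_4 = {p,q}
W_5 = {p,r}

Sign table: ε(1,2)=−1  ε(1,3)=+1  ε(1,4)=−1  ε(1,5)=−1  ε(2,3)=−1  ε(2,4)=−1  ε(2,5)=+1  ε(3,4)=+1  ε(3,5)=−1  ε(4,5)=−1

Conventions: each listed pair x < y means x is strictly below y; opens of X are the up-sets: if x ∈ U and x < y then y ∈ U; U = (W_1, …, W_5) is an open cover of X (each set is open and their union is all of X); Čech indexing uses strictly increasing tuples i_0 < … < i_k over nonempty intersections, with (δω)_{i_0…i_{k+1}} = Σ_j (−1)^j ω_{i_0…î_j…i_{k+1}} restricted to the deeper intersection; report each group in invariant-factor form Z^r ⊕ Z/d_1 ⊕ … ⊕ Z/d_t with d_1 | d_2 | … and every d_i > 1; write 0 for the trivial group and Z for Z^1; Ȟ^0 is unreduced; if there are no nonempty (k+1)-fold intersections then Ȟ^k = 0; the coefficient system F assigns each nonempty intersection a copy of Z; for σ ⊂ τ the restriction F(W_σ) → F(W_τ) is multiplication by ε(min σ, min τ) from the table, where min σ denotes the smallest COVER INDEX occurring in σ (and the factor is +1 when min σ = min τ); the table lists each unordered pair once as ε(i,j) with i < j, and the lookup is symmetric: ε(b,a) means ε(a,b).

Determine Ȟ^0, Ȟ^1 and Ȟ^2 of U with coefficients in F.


Ȟ^0(U;F) ≅ 0; Ȟ^1(U;F) ≅ Z ⊕ Z/2; Ȟ^2(U;F) ≅ 0

nerve of the cover:
  W12={s} W13={v} W14={q} W15={r} W23={t} W45={p}
C dims 5,6; δ0: rk 5, SNF 1^4·2
Ȟ^0 = (5 − 5) − 0 = 0, so Ȟ^0 ≅ 0
Ȟ^1 = (6 − 0) − 5 = 1 plus torsion [2], so Ȟ^1 ≅ Z ⊕ Z/2
Ȟ^2 = (0 − 0) − 0 = 0, so Ȟ^2 ≅ 0


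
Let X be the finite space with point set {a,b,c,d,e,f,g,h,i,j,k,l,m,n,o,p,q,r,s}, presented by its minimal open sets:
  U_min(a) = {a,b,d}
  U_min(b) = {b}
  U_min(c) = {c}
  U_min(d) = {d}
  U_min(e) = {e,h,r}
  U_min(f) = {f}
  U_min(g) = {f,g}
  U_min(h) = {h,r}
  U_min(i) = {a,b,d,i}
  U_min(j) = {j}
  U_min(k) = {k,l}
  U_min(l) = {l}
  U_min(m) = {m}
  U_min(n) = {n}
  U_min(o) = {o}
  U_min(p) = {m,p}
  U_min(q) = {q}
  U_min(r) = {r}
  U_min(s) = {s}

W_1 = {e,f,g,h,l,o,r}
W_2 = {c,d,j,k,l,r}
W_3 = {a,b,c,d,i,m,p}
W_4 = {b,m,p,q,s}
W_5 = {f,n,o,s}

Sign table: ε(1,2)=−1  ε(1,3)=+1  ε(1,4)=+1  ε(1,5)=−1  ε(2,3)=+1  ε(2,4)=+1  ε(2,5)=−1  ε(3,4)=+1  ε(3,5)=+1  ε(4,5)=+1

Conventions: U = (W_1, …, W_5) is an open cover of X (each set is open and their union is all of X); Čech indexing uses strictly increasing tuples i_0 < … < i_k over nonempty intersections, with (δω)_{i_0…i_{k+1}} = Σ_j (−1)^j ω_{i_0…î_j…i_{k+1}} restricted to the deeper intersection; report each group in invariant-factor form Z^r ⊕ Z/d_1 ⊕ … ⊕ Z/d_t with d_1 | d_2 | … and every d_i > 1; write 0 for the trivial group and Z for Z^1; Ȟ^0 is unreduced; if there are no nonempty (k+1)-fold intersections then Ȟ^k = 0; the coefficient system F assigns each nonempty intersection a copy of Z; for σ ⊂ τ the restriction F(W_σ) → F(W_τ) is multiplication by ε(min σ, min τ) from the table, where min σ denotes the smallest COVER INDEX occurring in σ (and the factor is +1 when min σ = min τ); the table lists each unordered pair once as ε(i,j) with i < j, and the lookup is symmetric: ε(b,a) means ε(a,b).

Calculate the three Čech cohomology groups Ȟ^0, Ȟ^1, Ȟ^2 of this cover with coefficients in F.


Ȟ^0 ≅ Z,  Ȟ^1 ≅ Z,  Ȟ^2 ≅ 0

cover nerve:
  W12={l,r} W15={f,o} W23={c,d} W34={b,m,p} W45={s}
C dims 5,5; δ0: rk 4, SNF 1^4
Ȟ^0: (5−4)−0=1 ⇒ Z
Ȟ^1: (5−0)−4=1 ⇒ Z
Ȟ^2: (0−0)−0=0 ⇒ 0


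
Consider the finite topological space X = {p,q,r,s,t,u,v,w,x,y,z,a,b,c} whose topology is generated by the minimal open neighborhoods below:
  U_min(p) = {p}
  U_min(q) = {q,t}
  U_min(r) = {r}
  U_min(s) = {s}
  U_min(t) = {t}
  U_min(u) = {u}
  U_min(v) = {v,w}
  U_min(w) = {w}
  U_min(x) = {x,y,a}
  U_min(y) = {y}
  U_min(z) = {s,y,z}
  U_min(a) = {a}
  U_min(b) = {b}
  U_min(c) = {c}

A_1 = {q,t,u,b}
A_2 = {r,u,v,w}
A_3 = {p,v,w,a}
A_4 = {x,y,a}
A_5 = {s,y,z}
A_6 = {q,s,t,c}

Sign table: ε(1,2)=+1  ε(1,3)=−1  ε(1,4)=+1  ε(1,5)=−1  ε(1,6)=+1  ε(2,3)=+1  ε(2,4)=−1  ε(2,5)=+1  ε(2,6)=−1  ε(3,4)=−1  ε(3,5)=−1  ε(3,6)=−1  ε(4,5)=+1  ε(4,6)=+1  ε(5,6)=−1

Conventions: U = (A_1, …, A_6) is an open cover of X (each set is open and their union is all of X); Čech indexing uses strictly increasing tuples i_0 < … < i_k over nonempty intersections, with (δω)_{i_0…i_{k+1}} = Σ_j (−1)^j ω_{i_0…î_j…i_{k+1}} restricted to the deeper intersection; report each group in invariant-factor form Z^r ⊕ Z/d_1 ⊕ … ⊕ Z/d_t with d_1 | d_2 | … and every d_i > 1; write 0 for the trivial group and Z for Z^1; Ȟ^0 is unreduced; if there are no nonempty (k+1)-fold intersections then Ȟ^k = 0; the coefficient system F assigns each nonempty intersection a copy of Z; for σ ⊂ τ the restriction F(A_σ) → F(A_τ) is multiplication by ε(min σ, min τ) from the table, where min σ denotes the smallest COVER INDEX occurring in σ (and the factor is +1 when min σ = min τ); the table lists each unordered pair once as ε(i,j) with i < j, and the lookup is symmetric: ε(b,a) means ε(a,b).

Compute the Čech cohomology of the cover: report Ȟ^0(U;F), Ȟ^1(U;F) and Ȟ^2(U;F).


intersection data:
  A12={u} A16={q,t} A23={v,w} A34={a} A45={y} A56={s}
C dims 6,6; δ0: rk 5, SNF 1^5
Ȟ^0 = (6 − 5) − 0 = 1, so Ȟ^0 ≅ Z
Ȟ^1 = (6 − 0) − 5 = 1, so Ȟ^1 ≅ Z
Ȟ^2 = (0 − 0) − 0 = 0, so Ȟ^2 ≅ 0

Ȟ^0 ≅ Z, Ȟ^1 ≅ Z and Ȟ^2 ≅ 0


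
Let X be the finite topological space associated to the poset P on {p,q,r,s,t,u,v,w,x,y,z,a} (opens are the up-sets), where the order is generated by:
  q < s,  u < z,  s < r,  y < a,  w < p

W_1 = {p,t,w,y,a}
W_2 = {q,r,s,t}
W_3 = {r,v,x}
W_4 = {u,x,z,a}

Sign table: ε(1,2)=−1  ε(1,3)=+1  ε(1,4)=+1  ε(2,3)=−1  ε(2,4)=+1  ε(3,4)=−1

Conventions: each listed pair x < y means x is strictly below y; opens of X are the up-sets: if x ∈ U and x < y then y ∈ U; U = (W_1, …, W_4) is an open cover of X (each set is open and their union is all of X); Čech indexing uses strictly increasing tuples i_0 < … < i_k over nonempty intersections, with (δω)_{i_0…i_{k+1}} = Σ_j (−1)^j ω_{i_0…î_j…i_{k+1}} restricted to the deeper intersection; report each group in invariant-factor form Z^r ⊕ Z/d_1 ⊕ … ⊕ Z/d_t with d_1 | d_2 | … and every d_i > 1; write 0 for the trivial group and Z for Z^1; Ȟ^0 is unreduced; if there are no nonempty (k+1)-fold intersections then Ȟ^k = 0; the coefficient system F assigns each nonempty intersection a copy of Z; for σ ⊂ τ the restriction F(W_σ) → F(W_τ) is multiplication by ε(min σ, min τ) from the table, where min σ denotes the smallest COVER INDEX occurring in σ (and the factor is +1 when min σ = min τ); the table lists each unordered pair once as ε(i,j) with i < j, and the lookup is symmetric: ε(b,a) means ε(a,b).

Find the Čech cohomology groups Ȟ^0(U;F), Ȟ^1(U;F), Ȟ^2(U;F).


Ȟ^0 ≅ 0, Ȟ^1 ≅ Z/2 and Ȟ^2 ≅ 0

nonempty intersections:
  W12={t} W14={a} W23={r} W34={x}
C dims 4,4; δ0: rk 4, SNF 1^3·2
Ȟ^0: (4−4)−0=0 ⇒ 0
Ȟ^1: (4−0)−4=0 plus torsion [2] ⇒ Z/2
Ȟ^2: (0−0)−0=0 ⇒ 0


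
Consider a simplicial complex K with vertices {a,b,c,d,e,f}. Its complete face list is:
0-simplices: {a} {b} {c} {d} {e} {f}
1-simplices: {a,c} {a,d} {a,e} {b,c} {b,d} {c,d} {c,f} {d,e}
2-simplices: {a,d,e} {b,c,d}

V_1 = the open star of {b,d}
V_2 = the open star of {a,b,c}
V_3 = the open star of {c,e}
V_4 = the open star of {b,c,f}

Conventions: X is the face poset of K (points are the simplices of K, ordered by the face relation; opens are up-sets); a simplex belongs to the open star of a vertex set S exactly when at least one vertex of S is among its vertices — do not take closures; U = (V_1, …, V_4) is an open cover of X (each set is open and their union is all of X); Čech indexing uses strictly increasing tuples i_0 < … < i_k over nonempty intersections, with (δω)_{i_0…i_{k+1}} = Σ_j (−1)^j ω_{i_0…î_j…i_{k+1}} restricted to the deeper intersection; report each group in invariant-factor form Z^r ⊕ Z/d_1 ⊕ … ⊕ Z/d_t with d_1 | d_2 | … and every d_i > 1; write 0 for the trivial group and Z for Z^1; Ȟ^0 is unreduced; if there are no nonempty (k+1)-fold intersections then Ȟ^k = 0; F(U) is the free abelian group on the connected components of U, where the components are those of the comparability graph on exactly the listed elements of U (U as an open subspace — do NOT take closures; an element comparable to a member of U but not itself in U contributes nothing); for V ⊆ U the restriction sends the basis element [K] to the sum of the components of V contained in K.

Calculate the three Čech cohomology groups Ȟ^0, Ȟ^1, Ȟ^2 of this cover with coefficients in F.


nerve simplices:
  V1={{b},{d},{a,d},{b,c},{b,d},{c,d},{d,e},{a,d,e},{b,c,d}} V2={{a},{b},{c},{a,c},{a,d},{a,e},{b,c},{b,d},{c,d},{c,f},{a,d,e},{b,c,d}} V3={{c},{e},{a,c},{a,e},{b,c},{c,d},{c,f},{d,e},{a,d,e},{b,c,d}} V4={{b},{c},{f},{a,c},{b,c},{b,d},{c,d},{c,f},{b,c,d}}
  V12={{b},{a,d},{b,c},{b,d},{c,d},{a,d,e},{b,c,d}} V13={{b,c},{c,d},{d,e},{a,d,e},{b,c,d}} V14={{b},{b,c},{b,d},{c,d},{b,c,d}} V23={{c},{a,c},{a,e},{b,c},{c,d},{c,f},{a,d,e},{b,c,d}} V24={{b},{c},{a,c},{b,c},{b,d},{c,d},{c,f},{b,c,d}} V34={{c},{a,c},{b,c},{c,d},{c,f},{b,c,d}}
  V123={{b,c},{c,d},{a,d,e},{b,c,d}} V124={{b},{b,c},{b,d},{c,d},{b,c,d}} V134={{b,c},{c,d},{b,c,d}} V234={{c},{a,c},{b,c},{c,d},{c,f},{b,c,d}}
  V1234={{b,c},{c,d},{b,c,d}}
components per intersection:
  V1: {{b},{d},{a,d},{b,c},{b,d},{c,d},{d,e},{a,d,e},{b,c,d}}
  V2: {{a},{b},{c},{a,c},{a,d},{a,e},{b,c},{b,d},{c,d},{c,f},{a,d,e},{b,c,d}}
  V3: {{c},{a,c},{b,c},{c,d},{c,f},{b,c,d}} {{e},{a,e},{d,e},{a,d,e}}
  V4: {{b},{c},{f},{a,c},{b,c},{b,d},{c,d},{c,f},{b,c,d}}
  V12: {{b},{b,c},{b,d},{c,d},{b,c,d}} {{a,d},{a,d,e}}
  V13: {{b,c},{c,d},{b,c,d}} {{d,e},{a,d,e}}
  V14: {{b},{b,c},{b,d},{c,d},{b,c,d}}
  V23: {{c},{a,c},{b,c},{c,d},{c,f},{b,c,d}} {{a,e},{a,d,e}}
  V24: {{b},{c},{a,c},{b,c},{b,d},{c,d},{c,f},{b,c,d}}
  V34: {{c},{a,c},{b,c},{c,d},{c,f},{b,c,d}}
  V123: {{b,c},{c,d},{b,c,d}} {{a,d,e}}
  V124: {{b},{b,c},{b,d},{c,d},{b,c,d}}
  V134: {{b,c},{c,d},{b,c,d}}
  V234: {{c},{a,c},{b,c},{c,d},{c,f},{b,c,d}}
  V1234: {{b,c},{c,d},{b,c,d}}
C dims 5,9,5,1; δ0: rk 4, SNF 1^4; δ1: rk 4, SNF 1^4; δ2: rk 1, SNF 1^1
degree 0: 5−4−0 = 1 → Ȟ^0 ≅ Z
degree 1: 9−4−4 = 1 → Ȟ^1 ≅ Z
degree 2: 5−1−4 = 0 → Ȟ^2 ≅ 0

Ȟ^0 = Z; Ȟ^1 = Z; Ȟ^2 = 0


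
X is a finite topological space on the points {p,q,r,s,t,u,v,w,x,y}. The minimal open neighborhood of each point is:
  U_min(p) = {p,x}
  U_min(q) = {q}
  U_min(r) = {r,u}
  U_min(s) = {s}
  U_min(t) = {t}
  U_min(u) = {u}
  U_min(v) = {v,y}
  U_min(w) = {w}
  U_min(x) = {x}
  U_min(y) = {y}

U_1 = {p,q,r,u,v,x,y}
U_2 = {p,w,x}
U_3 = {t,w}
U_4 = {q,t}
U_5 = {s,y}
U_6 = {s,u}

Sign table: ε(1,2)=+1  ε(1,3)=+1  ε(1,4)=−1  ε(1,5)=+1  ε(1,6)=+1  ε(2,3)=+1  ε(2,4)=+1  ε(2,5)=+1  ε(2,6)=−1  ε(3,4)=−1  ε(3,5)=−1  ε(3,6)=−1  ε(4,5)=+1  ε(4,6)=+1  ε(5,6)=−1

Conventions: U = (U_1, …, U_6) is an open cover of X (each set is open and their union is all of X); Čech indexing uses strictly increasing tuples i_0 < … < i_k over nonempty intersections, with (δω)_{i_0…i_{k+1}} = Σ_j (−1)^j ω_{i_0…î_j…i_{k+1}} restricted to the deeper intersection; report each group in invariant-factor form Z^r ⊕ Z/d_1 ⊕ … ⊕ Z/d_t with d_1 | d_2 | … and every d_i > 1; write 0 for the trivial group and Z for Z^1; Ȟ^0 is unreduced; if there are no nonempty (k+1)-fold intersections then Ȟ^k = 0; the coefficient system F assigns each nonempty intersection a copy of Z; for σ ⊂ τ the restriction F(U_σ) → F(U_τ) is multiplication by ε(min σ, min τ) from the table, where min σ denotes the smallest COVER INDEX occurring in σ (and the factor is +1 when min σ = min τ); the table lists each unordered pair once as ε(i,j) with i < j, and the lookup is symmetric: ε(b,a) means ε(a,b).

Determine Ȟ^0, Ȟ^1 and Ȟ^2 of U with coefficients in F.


Ȟ^0 = 0; Ȟ^1 = Z ⊕ Z/2; Ȟ^2 = 0

intersection data:
  U12={p,x} U14={q} U15={y} U16={u} U23={w} U34={t} U56={s}
C dims 6,7; δ0: rk 6, SNF 1^5·2
Ȟ^0 = (6 − 6) − 0 = 0, so Ȟ^0 ≅ 0
Ȟ^1 = (7 − 0) − 6 = 1 plus torsion [2], so Ȟ^1 ≅ Z ⊕ Z/2
Ȟ^2 = (0 − 0) − 0 = 0, so Ȟ^2 ≅ 0


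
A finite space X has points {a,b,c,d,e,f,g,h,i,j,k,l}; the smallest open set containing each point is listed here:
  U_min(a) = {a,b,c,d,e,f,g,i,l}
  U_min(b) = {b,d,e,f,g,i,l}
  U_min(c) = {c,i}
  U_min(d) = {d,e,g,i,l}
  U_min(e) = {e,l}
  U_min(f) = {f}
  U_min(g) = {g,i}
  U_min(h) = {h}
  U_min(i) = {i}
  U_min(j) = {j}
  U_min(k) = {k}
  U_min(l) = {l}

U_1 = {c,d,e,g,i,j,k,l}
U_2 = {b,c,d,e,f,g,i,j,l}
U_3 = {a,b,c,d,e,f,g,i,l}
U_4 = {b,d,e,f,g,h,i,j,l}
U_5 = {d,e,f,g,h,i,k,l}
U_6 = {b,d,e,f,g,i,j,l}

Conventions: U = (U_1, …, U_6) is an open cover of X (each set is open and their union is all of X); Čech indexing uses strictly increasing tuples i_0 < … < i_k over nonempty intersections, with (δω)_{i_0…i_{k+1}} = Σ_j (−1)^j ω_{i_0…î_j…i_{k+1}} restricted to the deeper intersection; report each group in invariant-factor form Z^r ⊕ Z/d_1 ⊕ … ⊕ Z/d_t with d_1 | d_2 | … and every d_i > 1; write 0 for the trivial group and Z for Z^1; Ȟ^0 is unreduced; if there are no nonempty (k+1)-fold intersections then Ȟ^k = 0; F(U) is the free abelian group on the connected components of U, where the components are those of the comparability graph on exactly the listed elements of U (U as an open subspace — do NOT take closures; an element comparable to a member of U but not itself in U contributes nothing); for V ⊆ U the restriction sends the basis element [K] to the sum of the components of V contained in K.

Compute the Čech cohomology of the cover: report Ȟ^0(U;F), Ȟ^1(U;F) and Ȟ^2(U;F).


Ȟ^0 = Z^4, Ȟ^1 = 0, Ȟ^2 = 0

cover nerve:
  U12={c,d,e,g,i,j,l} U13={c,d,e,g,i,l} U14={d,e,g,i,j,l} U15={d,e,g,i,k,l} U16={d,e,g,i,j,l} U23={b,c,d,e,f,g,i,l} U24={b,d,e,f,g,i,j,l} U25={d,e,f,g,i,l} U26={b,d,e,f,g,i,j,l} U34={b,d,e,f,g,i,l} U35={d,e,f,g,i,l} U36={b,d,e,f,g,i,l} U45={d,e,f,g,h,i,l} U46={b,d,e,f,g,i,j,l} U56={d,e,f,g,i,l}
  U123={c,d,e,g,i,l} U124={d,e,g,i,j,l} U125={d,e,g,i,l} U126={d,e,g,i,j,l} U134={d,e,g,i,l} U135={d,e,g,i,l} U136={d,e,g,i,l} U145={d,e,g,i,l} U146={d,e,g,i,j,l} U156={d,e,g,i,l} U234={b,d,e,f,g,i,l} U235={d,e,f,g,i,l} U236={b,d,e,f,g,i,l} U245={d,e,f,g,i,l} U246={b,d,e,f,g,i,j,l} U256={d,e,f,g,i,l} U345={d,e,f,g,i,l} U346={b,d,e,f,g,i,l} U356={d,e,f,g,i,l} U456={d,e,f,g,i,l}
  U1234={d,e,g,i,l} U1235={d,e,g,i,l} U1236={d,e,g,i,l} U1245={d,e,g,i,l} U1246={d,e,g,i,j,l} U1256={d,e,g,i,l} U1345={d,e,g,i,l} U1346={d,e,g,i,l} U1356={d,e,g,i,l} U1456={d,e,g,i,l} U2345={d,e,f,g,i,l} U2346={b,d,e,f,g,i,l} U2356={d,e,f,g,i,l} U2456={d,e,f,g,i,l} U3456={d,e,f,g,i,l}
  U12345={d,e,g,i,l} U12346={d,e,g,i,l} U12356={d,e,g,i,l} U12456={d,e,g,i,l} U13456={d,e,g,i,l} U23456={d,e,f,g,i,l}
  U123456={d,e,g,i,l}
components per intersection:
  U1: {c,d,e,g,i,l} {j} {k}
  U2: {b,c,d,e,f,g,i,l} {j}
  U3: {a,b,c,d,e,f,g,i,l}
  U4: {b,d,e,f,g,i,l} {h} {j}
  U5: {d,e,g,i,l} {f} {h} {k}
  U6: {b,d,e,f,g,i,l} {j}
  U12: {c,d,e,g,i,l} {j}
  U13: {c,d,e,g,i,l}
  U14: {d,e,g,i,l} {j}
  U15: {d,e,g,i,l} {k}
  U16: {d,e,g,i,l} {j}
  U23: {b,c,d,e,f,g,i,l}
  U24: {b,d,e,f,g,i,l} {j}
  U25: {d,e,g,i,l} {f}
  U26: {b,d,e,f,g,i,l} {j}
  U34: {b,d,e,f,g,i,l}
  U35: {d,e,g,i,l} {f}
  U36: {b,d,e,f,g,i,l}
  U45: {d,e,g,i,l} {f} {h}
  U46: {b,d,e,f,g,i,l} {j}
  U56: {d,e,g,i,l} {f}
  U123: {c,d,e,g,i,l}
  U124: {d,e,g,i,l} {j}
  U125: {d,e,g,i,l}
  U126: {d,e,g,i,l} {j}
  U134: {d,e,g,i,l}
  U135: {d,e,g,i,l}
  U136: {d,e,g,i,l}
  U145: {d,e,g,i,l}
  U146: {d,e,g,i,l} {j}
  U156: {d,e,g,i,l}
  U234: {b,d,e,f,g,i,l}
  U235: {d,e,g,i,l} {f}
  U236: {b,d,e,f,g,i,l}
  U245: {d,e,g,i,l} {f}
  U246: {b,d,e,f,g,i,l} {j}
  U256: {d,e,g,i,l} {f}
  U345: {d,e,g,i,l} {f}
  U346: {b,d,e,f,g,i,l}
  U356: {d,e,g,i,l} {f}
  U456: {d,e,g,i,l} {f}
  U1234: {d,e,g,i,l}
  U1235: {d,e,g,i,l}
  U1236: {d,e,g,i,l}
  U1245: {d,e,g,i,l}
  U1246: {d,e,g,i,l} {j}
  U1256: {d,e,g,i,l}
  U1345: {d,e,g,i,l}
  U1346: {d,e,g,i,l}
  U1356: {d,e,g,i,l}
  U1456: {d,e,g,i,l}
  U2345: {d,e,g,i,l} {f}
  U2346: {b,d,e,f,g,i,l}
  U2356: {d,e,g,i,l} {f}
  U2456: {d,e,g,i,l} {f}
  U3456: {d,e,g,i,l} {f}
  U12345: {d,e,g,i,l}
  U12346: {d,e,g,i,l}
  U12356: {d,e,g,i,l}
  U12456: {d,e,g,i,l}
  U13456: {d,e,g,i,l}
  U23456: {d,e,g,i,l} {f}
  U123456: {d,e,g,i,l}
C dims 15,27,30,20; δ0: rk 11, SNF 1^11; δ1: rk 16, SNF 1^16; δ2: rk 14, SNF 1^14
Ȟ^0: (15−11)−0=4 ⇒ Z^4
Ȟ^1: (27−16)−11=0 ⇒ 0
Ȟ^2: (30−14)−16=0 ⇒ 0


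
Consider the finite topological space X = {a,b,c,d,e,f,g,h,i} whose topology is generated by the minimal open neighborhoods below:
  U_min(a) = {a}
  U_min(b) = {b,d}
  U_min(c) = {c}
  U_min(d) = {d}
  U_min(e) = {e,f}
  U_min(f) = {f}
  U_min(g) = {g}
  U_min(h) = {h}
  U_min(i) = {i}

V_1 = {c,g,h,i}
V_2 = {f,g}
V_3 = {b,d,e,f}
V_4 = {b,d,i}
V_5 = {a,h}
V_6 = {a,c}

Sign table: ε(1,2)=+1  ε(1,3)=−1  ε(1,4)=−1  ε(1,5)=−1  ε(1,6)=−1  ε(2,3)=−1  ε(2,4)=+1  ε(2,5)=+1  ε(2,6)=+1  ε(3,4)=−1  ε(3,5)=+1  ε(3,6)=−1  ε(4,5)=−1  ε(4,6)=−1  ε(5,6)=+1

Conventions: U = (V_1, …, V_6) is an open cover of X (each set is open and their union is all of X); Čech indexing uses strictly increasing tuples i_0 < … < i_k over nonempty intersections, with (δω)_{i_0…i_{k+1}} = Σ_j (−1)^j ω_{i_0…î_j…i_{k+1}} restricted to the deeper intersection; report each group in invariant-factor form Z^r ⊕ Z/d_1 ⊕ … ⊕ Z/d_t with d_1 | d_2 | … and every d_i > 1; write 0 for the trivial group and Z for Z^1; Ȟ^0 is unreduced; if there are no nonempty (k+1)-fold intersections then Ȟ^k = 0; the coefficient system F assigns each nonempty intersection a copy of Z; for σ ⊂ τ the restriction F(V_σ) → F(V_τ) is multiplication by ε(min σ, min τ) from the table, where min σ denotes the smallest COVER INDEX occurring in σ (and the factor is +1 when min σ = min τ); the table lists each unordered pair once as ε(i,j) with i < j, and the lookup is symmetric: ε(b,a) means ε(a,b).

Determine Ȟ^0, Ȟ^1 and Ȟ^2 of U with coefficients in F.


Ȟ^0 = 0,  Ȟ^1 = Z ⊕ Z/2,  Ȟ^2 = 0

cover nerve:
  V12={g} V14={i} V15={h} V16={c} V23={f} V34={b,d} V56={a}
C dims 6,7; δ0: rk 6, SNF 1^5·2
Ȟ^0: (6−6)−0=0 ⇒ 0
Ȟ^1: (7−0)−6=1 plus torsion [2] ⇒ Z ⊕ Z/2
Ȟ^2: (0−0)−0=0 ⇒ 0


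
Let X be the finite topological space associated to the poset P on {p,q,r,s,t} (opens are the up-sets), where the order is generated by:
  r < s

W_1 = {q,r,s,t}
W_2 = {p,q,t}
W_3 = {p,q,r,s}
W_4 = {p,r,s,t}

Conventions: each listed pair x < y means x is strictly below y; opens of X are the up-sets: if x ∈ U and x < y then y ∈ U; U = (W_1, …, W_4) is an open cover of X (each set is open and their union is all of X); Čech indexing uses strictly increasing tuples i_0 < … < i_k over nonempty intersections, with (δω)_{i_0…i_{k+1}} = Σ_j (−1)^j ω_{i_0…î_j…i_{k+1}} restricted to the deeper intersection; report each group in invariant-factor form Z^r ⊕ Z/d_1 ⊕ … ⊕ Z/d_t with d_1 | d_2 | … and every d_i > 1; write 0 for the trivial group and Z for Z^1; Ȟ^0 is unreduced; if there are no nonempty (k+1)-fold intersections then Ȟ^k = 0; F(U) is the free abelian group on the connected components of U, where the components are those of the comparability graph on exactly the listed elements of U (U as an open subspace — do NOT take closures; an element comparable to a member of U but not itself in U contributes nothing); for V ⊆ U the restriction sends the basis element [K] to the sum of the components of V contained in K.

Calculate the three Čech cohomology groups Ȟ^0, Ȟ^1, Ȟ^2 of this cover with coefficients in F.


Ȟ^0 ≅ Z^4, Ȟ^1 ≅ 0 and Ȟ^2 ≅ 0

nerve of the cover:
  W12={q,t} W13={q,r,s} W14={r,s,t} W23={p,q} W24={p,t} W34={p,r,s}
  W123={q} W124={t} W134={r,s} W234={p}
components per intersection:
  W1: {q} {r,s} {t}
  W2: {p} {q} {t}
  W3: {p} {q} {r,s}
  W4: {p} {r,s} {t}
  W12: {q} {t}
  W13: {q} {r,s}
  W14: {r,s} {t}
  W23: {p} {q}
  W24: {p} {t}
  W34: {p} {r,s}
  W123: {q}
  W124: {t}
  W134: {r,s}
  W234: {p}
C dims 12,12,4; δ0: rk 8, SNF 1^8; δ1: rk 4, SNF 1^4
Ȟ^0 = (12 − 8) − 0 = 4, so Ȟ^0 ≅ Z^4
Ȟ^1 = (12 − 4) − 8 = 0, so Ȟ^1 ≅ 0
Ȟ^2 = (4 − 0) − 4 = 0, so Ȟ^2 ≅ 0


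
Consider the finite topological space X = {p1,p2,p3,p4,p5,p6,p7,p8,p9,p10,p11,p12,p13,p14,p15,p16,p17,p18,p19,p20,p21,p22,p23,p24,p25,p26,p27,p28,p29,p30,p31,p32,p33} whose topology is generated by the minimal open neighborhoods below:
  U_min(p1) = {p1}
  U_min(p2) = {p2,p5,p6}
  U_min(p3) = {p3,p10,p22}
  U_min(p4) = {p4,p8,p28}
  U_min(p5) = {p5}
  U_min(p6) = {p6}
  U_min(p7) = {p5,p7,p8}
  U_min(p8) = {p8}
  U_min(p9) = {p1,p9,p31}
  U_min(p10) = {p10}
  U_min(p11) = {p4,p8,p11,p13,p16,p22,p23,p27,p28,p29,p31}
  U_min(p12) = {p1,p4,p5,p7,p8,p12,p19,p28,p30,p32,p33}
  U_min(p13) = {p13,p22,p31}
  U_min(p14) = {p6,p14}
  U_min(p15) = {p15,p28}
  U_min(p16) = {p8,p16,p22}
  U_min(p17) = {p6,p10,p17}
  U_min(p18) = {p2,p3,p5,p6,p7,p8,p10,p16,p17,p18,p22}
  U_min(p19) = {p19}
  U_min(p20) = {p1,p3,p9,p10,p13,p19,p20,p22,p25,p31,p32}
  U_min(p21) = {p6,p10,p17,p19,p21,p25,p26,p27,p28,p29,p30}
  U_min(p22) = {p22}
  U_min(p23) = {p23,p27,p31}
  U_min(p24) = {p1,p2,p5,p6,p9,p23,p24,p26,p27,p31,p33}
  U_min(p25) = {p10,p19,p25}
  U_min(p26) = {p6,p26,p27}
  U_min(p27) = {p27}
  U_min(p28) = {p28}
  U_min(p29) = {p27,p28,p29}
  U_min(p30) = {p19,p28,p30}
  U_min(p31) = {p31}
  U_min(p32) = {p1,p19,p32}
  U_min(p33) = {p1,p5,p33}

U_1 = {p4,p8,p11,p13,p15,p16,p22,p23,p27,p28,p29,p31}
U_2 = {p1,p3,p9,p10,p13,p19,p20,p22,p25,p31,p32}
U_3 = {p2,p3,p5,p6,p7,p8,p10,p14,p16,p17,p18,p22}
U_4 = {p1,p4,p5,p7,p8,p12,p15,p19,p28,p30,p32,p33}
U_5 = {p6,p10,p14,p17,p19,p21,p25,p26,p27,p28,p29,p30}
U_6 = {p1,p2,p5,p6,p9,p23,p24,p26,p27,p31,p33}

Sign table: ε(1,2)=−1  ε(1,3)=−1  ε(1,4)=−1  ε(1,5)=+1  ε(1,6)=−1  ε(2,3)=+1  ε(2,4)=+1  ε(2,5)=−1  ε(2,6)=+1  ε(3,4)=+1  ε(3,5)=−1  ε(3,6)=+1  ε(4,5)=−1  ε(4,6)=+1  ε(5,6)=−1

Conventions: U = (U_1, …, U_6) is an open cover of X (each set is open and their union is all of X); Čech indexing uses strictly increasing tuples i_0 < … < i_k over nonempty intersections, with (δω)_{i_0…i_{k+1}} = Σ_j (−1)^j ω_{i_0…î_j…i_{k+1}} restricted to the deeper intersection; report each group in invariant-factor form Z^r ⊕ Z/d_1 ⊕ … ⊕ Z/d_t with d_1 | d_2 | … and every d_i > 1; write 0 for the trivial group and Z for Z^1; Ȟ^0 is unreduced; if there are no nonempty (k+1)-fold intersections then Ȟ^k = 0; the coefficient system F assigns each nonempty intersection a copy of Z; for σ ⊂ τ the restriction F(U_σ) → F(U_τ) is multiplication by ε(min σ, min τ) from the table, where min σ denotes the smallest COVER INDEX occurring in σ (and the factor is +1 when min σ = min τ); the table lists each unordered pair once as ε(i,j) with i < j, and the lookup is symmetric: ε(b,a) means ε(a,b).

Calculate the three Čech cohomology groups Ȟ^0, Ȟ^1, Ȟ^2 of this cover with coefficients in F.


nerve simplices:
  U12={p13,p22,p31} U13={p8,p16,p22} U14={p4,p8,p15,p28} U15={p27,p28,p29} U16={p23,p27,p31} U23={p3,p10,p22} U24={p1,p19,p32} U25={p10,p19,p25} U26={p1,p9,p31} U34={p5,p7,p8} U35={p6,p10,p14,p17} U36={p2,p5,p6} U45={p19,p28,p30} U46={p1,p5,p33} U56={p6,p26,p27}
  U123={p22} U126={p31} U134={p8} U145={p28} U156={p27} U235={p10} U245={p19} U246={p1} U346={p5} U356={p6}
C dims 6,15,10; δ0: rk 5, SNF 1^5; δ1: rk 10, SNF 1^9·2
degree 0: 6−5−0 = 1 → Ȟ^0 ≅ Z
degree 1: 15−10−5 = 0 → Ȟ^1 ≅ 0
degree 2: 10−0−10 = 0 plus torsion [2] → Ȟ^2 ≅ Z/2

Ȟ^0 = Z, Ȟ^1 = 0, Ȟ^2 = Z/2


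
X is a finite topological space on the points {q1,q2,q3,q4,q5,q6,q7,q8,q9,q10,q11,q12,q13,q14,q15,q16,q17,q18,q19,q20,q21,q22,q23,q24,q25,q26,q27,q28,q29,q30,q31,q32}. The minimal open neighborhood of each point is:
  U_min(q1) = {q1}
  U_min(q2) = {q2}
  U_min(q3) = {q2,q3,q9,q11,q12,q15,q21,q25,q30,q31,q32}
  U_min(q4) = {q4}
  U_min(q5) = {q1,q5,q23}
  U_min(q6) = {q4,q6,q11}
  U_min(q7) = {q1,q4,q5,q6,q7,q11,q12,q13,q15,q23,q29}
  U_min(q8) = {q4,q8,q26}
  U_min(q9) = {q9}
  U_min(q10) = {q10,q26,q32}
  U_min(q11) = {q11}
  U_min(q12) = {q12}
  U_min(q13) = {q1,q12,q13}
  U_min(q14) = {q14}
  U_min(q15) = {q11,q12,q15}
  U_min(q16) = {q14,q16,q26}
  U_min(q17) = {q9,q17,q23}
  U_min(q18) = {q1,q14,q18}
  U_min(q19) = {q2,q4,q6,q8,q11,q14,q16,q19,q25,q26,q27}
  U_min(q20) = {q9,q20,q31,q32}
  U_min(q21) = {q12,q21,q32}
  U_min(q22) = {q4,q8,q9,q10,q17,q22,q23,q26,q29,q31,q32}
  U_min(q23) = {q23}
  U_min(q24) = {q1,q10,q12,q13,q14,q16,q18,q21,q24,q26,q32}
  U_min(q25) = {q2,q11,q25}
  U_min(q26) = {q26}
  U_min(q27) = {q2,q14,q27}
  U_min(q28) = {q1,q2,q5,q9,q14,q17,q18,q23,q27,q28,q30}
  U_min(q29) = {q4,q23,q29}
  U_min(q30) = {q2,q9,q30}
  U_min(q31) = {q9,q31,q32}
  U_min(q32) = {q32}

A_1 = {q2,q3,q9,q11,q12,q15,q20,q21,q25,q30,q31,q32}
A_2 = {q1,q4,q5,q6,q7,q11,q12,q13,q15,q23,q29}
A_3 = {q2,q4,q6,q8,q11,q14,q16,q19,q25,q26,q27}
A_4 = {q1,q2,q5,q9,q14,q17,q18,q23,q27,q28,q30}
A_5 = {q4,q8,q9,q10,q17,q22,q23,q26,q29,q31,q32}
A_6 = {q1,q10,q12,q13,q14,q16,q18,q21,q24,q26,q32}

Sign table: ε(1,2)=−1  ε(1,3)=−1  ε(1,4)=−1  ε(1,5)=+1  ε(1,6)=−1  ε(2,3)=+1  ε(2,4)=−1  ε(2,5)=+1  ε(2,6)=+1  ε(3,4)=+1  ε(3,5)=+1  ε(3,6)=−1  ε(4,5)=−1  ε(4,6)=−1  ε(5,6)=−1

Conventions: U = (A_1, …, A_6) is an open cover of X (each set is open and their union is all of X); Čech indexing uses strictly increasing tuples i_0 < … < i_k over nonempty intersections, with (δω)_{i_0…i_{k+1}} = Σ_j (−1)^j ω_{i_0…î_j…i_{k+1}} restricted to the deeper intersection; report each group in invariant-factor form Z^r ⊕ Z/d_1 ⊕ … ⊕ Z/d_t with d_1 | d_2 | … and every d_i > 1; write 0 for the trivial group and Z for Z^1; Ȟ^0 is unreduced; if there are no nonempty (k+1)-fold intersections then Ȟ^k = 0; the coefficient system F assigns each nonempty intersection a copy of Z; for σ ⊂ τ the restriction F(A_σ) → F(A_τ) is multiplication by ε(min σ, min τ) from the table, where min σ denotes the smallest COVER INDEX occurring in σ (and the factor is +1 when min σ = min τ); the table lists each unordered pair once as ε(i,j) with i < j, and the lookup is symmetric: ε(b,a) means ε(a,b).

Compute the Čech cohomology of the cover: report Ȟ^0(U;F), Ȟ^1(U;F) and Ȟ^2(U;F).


Ȟ^0 = 0, Ȟ^1 = Z/2 and Ȟ^2 = Z

nerve simplices:
  A12={q11,q12,q15} A13={q2,q11,q25} A14={q2,q9,q30} A15={q9,q31,q32} A16={q12,q21,q32} A23={q4,q6,q11} A24={q1,q5,q23} A25={q4,q23,q29} A26={q1,q12,q13} A34={q2,q14,q27} A35={q4,q8,q26} A36={q14,q16,q26} A45={q9,q17,q23} A46={q1,q14,q18} A56={q10,q26,q32}
  A123={q11} A126={q12} A134={q2} A145={q9} A156={q32} A235={q4} A245={q23} A246={q1} A346={q14} A356={q26}
C dims 6,15,10; δ0: rk 6, SNF 1^5·2; δ1: rk 9, SNF 1^9
degree 0: 6−6−0 = 0 → Ȟ^0 ≅ 0
degree 1: 15−9−6 = 0 plus torsion [2] → Ȟ^1 ≅ Z/2
degree 2: 10−0−9 = 1 → Ȟ^2 ≅ Z


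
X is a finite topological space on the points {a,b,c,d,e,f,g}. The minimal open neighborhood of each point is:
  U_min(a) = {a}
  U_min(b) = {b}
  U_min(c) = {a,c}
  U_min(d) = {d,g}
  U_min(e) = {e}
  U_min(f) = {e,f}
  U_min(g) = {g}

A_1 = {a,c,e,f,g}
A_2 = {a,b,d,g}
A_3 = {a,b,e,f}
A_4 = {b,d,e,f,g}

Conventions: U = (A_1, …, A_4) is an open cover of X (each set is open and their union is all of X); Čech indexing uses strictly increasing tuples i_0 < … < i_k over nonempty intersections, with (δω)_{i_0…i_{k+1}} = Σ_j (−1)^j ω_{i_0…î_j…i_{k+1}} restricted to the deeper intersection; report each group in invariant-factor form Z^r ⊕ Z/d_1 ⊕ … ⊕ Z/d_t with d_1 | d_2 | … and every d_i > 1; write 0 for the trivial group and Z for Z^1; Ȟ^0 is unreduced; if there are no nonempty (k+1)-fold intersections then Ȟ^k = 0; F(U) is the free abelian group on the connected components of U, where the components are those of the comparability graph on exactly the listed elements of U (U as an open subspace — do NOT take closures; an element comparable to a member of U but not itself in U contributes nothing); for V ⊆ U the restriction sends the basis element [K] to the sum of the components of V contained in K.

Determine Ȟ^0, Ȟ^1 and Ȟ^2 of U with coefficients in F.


nerve of the cover:
  A12={a,g} A13={a,e,f} A14={e,f,g} A23={a,b} A24={b,d,g} A34={b,e,f}
  A123={a} A124={g} A134={e,f} A234={b}
components per intersection:
  A1: {a,c} {e,f} {g}
  A2: {a} {b} {d,g}
  A3: {a} {b} {e,f}
  A4: {b} {d,g} {e,f}
  A12: {a} {g}
  A13: {a} {e,f}
  A14: {e,f} {g}
  A23: {a} {b}
  A24: {b} {d,g}
  A34: {b} {e,f}
  A123: {a}
  A124: {g}
  A134: {e,f}
  A234: {b}
C dims 12,12,4; δ0: rk 8, SNF 1^8; δ1: rk 4, SNF 1^4
Ȟ^0 = (12 − 8) − 0 = 4, so Ȟ^0 ≅ Z^4
Ȟ^1 = (12 − 4) − 8 = 0, so Ȟ^1 ≅ 0
Ȟ^2 = (4 − 0) − 4 = 0, so Ȟ^2 ≅ 0

Ȟ^0 = Z^4,  Ȟ^1 = 0,  Ȟ^2 = 0


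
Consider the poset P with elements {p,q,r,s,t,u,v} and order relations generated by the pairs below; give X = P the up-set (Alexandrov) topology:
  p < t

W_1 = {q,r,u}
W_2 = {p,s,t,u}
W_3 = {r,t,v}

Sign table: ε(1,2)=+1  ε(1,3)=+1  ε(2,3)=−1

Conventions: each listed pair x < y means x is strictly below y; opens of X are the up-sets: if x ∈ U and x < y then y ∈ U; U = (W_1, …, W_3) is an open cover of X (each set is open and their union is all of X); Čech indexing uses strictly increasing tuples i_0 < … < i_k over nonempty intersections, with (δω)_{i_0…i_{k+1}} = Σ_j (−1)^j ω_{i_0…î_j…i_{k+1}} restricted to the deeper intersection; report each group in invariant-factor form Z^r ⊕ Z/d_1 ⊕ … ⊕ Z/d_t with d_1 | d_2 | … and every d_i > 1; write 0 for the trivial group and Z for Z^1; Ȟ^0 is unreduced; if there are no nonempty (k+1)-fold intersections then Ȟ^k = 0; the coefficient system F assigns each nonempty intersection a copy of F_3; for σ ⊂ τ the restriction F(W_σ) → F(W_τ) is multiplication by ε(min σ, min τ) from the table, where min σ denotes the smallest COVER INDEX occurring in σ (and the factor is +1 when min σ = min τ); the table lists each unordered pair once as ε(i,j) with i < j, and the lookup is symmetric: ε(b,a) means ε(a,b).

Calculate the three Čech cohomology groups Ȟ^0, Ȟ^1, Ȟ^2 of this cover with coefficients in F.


Ȟ^0(U;F) ≅ 0, Ȟ^1(U;F) ≅ 0 and Ȟ^2(U;F) ≅ 0

cover nerve:
  W12={u} W13={r} W23={t}
C dims 3,3; δ0: rk_F3 3
Ȟ^0: (3−3)−0=0 ⇒ 0
Ȟ^1: (3−0)−3=0 ⇒ 0
Ȟ^2: (0−0)−0=0 ⇒ 0


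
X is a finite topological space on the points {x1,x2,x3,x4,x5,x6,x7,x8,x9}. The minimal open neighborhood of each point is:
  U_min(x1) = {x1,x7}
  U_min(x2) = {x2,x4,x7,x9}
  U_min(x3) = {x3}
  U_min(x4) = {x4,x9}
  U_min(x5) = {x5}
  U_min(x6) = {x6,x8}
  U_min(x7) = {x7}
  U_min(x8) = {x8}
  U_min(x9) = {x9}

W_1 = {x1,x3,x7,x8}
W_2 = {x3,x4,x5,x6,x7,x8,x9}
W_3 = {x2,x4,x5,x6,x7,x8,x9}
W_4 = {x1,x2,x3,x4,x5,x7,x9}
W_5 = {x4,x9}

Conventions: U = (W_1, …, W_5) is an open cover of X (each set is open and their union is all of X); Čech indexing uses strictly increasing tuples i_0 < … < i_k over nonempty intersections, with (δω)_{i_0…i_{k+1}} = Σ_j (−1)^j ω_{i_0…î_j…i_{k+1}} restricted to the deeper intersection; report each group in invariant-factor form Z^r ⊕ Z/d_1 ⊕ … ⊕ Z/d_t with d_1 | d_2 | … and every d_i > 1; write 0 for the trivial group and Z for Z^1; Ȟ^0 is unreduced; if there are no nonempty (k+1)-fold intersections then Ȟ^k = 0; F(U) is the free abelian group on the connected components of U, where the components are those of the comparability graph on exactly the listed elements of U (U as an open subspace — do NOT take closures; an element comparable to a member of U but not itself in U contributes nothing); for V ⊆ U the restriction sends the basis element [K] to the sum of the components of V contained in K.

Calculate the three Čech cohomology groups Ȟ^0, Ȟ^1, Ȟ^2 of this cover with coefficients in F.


Ȟ^0(U;F) ≅ Z^4,  Ȟ^1(U;F) ≅ 0,  Ȟ^2(U;F) ≅ 0

nerve of the cover:
  W12={x3,x7,x8} W13={x7,x8} W14={x1,x3,x7} W23={x4,x5,x6,x7,x8,x9} W24={x3,x4,x5,x7,x9} W25={x4,x9} W34={x2,x4,x5,x7,x9} W35={x4,x9} W45={x4,x9}
  W123={x7,x8} W124={x3,x7} W134={x7} W234={x4,x5,x7,x9} W235={x4,x9} W245={x4,x9} W345={x4,x9}
  W1234={x7} W2345={x4,x9}
components per intersection:
  W1: {x1,x7} {x3} {x8}
  W2: {x3} {x4,x9} {x5} {x6,x8} {x7}
  W3: {x2,x4,x7,x9} {x5} {x6,x8}
  W4: {x1,x2,x4,x7,x9} {x3} {x5}
  W5: {x4,x9}
  W12: {x3} {x7} {x8}
  W13: {x7} {x8}
  W14: {x1,x7} {x3}
  W23: {x4,x9} {x5} {x6,x8} {x7}
  W24: {x3} {x4,x9} {x5} {x7}
  W25: {x4,x9}
  W34: {x2,x4,x7,x9} {x5}
  W35: {x4,x9}
  W45: {x4,x9}
  W123: {x7} {x8}
  W124: {x3} {x7}
  W134: {x7}
  W234: {x4,x9} {x5} {x7}
  W235: {x4,x9}
  W245: {x4,x9}
  W345: {x4,x9}
  W1234: {x7}
  W2345: {x4,x9}
C dims 15,20,11,2; δ0: rk 11, SNF 1^11; δ1: rk 9, SNF 1^9; δ2: rk 2, SNF 1^2
Ȟ^0 = (15 − 11) − 0 = 4, so Ȟ^0 ≅ Z^4
Ȟ^1 = (20 − 9) − 11 = 0, so Ȟ^1 ≅ 0
Ȟ^2 = (11 − 2) − 9 = 0, so Ȟ^2 ≅ 0


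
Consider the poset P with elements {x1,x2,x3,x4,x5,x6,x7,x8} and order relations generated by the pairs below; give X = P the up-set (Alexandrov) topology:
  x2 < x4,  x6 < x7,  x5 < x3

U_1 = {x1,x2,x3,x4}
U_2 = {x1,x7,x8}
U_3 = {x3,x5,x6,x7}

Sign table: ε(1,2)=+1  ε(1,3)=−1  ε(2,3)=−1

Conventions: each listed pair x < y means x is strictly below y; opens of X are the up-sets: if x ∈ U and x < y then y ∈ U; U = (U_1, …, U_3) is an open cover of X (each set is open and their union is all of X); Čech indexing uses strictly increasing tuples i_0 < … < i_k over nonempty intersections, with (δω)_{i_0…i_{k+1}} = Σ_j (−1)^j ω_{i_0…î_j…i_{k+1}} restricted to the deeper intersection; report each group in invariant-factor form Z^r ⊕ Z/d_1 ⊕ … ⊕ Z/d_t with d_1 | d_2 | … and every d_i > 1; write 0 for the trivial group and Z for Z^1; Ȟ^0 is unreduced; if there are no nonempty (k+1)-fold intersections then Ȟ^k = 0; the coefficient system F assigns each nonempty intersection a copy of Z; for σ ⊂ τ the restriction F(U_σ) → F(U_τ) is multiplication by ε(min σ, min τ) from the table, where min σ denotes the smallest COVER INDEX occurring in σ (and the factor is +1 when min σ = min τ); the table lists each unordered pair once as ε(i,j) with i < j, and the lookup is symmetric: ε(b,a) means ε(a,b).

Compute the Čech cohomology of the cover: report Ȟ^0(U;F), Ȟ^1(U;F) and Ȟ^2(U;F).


nerve of the cover:
  U12={x1} U13={x3} U23={x7}
C dims 3,3; δ0: rk 2, SNF 1^2
Ȟ^0 = (3 − 2) − 0 = 1, so Ȟ^0 ≅ Z
Ȟ^1 = (3 − 0) − 2 = 1, so Ȟ^1 ≅ Z
Ȟ^2 = (0 − 0) − 0 = 0, so Ȟ^2 ≅ 0

Ȟ^0 = Z, Ȟ^1 = Z and Ȟ^2 = 0


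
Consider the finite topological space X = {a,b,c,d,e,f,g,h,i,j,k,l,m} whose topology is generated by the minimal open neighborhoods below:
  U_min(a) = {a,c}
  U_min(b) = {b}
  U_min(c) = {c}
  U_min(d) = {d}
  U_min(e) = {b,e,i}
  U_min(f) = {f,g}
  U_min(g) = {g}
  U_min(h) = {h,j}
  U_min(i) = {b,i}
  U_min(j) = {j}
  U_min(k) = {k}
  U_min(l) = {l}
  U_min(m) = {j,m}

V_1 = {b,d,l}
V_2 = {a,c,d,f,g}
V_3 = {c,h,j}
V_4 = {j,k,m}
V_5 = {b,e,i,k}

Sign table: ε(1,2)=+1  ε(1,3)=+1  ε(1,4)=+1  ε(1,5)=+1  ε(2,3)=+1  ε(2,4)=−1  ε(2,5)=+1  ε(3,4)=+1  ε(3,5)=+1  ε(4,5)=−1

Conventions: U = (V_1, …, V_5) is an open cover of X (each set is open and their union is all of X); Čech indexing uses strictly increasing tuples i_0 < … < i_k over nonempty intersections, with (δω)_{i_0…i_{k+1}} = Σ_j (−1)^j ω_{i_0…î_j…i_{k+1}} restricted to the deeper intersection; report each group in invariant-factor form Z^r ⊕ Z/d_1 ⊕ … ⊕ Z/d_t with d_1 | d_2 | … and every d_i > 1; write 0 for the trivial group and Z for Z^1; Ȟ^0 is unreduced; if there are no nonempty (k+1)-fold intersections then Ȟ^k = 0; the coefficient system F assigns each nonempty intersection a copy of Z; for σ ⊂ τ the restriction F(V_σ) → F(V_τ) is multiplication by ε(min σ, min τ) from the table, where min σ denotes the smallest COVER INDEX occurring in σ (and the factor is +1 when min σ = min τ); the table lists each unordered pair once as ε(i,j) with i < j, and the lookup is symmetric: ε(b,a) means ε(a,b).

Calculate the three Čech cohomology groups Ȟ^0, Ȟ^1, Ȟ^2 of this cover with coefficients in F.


nonempty intersections:
  V12={d} V15={b} V23={c} V34={j} V45={k}
C dims 5,5; δ0: rk 5, SNF 1^4·2
Ȟ^0: (5−5)−0=0 ⇒ 0
Ȟ^1: (5−0)−5=0 plus torsion [2] ⇒ Z/2
Ȟ^2: (0−0)−0=0 ⇒ 0

Ȟ^0(U;F) ≅ 0; Ȟ^1(U;F) ≅ Z/2; Ȟ^2(U;F) ≅ 0
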